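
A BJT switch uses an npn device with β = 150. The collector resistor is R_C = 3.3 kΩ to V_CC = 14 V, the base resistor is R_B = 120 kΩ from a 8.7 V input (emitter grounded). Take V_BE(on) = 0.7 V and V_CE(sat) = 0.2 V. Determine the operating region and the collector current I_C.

Assume active: I_B = (8.7 − 0.7)/120 = 0.0667 mA, giving I_C = β·I_B = 10 mA.
But then V_CE = 14 − 10×3.3 = -19 V < V_CE(sat) = 0.2 V — impossible in the active region.
So the transistor is saturated. With V_CE = 0.2 V, I_C = (V_CC − 0.2)/R_C = 13.8/3.3 = 4.18 mA.
Check: β·I_B = 10 mA > I_C = 4.18 mA, confirming saturation.

saturation; I_C ≈ 4.2 mA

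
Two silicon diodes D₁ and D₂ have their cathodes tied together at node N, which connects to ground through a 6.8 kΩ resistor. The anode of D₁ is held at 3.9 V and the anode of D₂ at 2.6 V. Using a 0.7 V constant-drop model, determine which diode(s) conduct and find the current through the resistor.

Only D₁ conducts; I_R ≈ 0.47 mA

Assume both conduct. Then node N would need to be at both 3.9−0.7 = 3.2 V and 2.6−0.7 = 1.9 V, which is impossible.
Assume only D₁ conducts: V_N = 3.9 − 0.7 = 3.2 V, so I_R = 3.2/6.8 = 0.471 mA.
Check D₂: its anode-to-cathode voltage is 2.6 − 3.2 = -0.6 V < 0.7 V, so it is off. The assumption is consistent.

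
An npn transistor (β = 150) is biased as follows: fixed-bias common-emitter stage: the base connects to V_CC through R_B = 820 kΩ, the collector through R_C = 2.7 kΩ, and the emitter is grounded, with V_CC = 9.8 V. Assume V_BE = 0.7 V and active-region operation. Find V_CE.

Base loop: V_CC = I_B·R_B + V_BE, so I_B = (9.8 − 0.7)/820 kΩ = 0.0111 mA.
In the active region I_C = β·I_B = 150 × 0.0111 = 1.66 mA.
Collector loop: V_CE = V_CC − I_C·R_C = 9.8 − 1.66×2.7 = 5.31 V.
Since V_CE = 5.31 V > V_CE(sat) ≈ 0.2 V, the transistor is in the active region as assumed.

V_CE ≈ 5.3 V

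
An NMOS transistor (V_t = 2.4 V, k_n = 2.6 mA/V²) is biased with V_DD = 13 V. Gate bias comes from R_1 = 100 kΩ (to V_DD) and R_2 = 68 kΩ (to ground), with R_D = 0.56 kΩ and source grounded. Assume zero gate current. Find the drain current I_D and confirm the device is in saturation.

V_G = V_DD·R_2/(R_1+R_2) = 13×68/168 = 5.26 V. With the source grounded, V_GS = V_G = 5.26 V.
Assume saturation: I_D = (k_n/2)(V_GS − V_t)² = (2.6/2)×(5.26 − 2.4)² = 1.3×2.86² = 10.6 mA.
V_DS = V_DD − I_D·R_D = 13 − 10.6×0.56 = 7.04 V.
Saturation requires V_DS ≥ V_GS − V_t = 2.86 V; 7.04 ≥ 2.86 ✓.

I_D ≈ 11 mA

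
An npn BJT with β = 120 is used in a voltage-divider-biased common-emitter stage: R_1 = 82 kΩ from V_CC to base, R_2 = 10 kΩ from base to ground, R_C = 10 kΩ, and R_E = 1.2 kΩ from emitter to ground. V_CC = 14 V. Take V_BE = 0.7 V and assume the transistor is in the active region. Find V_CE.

Thevenize the base divider: V_Th = V_CC·R_2/(R_1+R_2) = 14×10/92 = 1.52 V, R_Th = R_1‖R_2 = 8.91 kΩ.
Base-emitter loop: V_Th = I_B·R_Th + V_BE + (β+1)I_B·R_E, so I_B = (1.52 − 0.7) / (8.91 + 121×1.2) = 0.00533 mA.
I_C = β·I_B = 120×0.00533 = 0.64 mA, and I_E = (β+1)I_B = 0.645 mA.
V_CE = V_CC − I_C·R_C − I_E·R_E = 14 − 0.64×10 − 0.645×1.2 = 6.83 V.
V_CE = 6.83 V > 0.2 V confirms active-region operation.

V_CE ≈ 6.8 V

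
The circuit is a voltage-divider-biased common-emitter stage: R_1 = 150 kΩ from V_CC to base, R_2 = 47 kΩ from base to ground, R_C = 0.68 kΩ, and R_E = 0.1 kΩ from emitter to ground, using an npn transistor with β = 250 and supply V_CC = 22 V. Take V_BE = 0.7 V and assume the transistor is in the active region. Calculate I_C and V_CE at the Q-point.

I_C ≈ 19 mA, V_CE ≈ 7.4 V

Thevenize the base divider: V_Th = V_CC·R_2/(R_1+R_2) = 22×47/197 = 5.25 V, R_Th = R_1‖R_2 = 35.8 kΩ.
Base-emitter loop: V_Th = I_B·R_Th + V_BE + (β+1)I_B·R_E, so I_B = (5.25 − 0.7) / (35.8 + 251×0.1) = 0.0747 mA.
I_C = β·I_B = 250×0.0747 = 18.7 mA, and I_E = (β+1)I_B = 18.8 mA.
V_CE = V_CC − I_C·R_C − I_E·R_E = 22 − 18.7×0.68 − 18.8×0.1 = 7.42 V.
V_CE = 7.42 V > 0.2 V confirms active-region operation.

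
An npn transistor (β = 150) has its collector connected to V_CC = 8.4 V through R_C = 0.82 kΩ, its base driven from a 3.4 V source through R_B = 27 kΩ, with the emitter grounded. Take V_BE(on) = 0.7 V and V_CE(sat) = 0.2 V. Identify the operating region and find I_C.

Assume active: I_B = (3.4 − 0.7)/27 = 0.1 mA, giving I_C = β·I_B = 15 mA.
But then V_CE = 8.4 − 15×0.82 = -3.9 V < V_CE(sat) = 0.2 V — impossible in the active region.
So the transistor is saturated. With V_CE = 0.2 V, I_C = (V_CC − 0.2)/R_C = 8.2/0.82 = 10 mA.
Check: β·I_B = 15 mA > I_C = 10 mA, confirming saturation.

saturation; I_C ≈ 10 mA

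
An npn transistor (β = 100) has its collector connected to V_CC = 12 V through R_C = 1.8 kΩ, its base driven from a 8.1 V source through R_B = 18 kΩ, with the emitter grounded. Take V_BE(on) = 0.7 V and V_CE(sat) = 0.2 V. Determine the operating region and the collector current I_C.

saturation; I_C ≈ 6.6 mA

Assume active: I_B = (8.1 − 0.7)/18 = 0.411 mA, giving I_C = β·I_B = 41.1 mA.
But then V_CE = 12 − 41.1×1.8 = -62 V < V_CE(sat) = 0.2 V — impossible in the active region.
So the transistor is saturated. With V_CE = 0.2 V, I_C = (V_CC − 0.2)/R_C = 11.8/1.8 = 6.56 mA.
Check: β·I_B = 41.1 mA > I_C = 6.56 mA, confirming saturation.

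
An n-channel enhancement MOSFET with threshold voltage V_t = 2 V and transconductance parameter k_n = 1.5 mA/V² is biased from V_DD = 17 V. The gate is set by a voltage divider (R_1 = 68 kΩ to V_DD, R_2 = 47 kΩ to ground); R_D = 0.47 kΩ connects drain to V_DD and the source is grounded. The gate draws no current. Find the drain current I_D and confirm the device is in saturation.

I_D ≈ 18 mA

V_G = V_DD·R_2/(R_1+R_2) = 17×47/115 = 6.95 V. With the source grounded, V_GS = V_G = 6.95 V.
Assume saturation: I_D = (k_n/2)(V_GS − V_t)² = (1.5/2)×(6.95 − 2)² = 0.75×4.95² = 18.4 mA.
V_DS = V_DD − I_D·R_D = 17 − 18.4×0.47 = 8.37 V.
Saturation requires V_DS ≥ V_GS − V_t = 4.95 V; 8.37 ≥ 4.95 ✓.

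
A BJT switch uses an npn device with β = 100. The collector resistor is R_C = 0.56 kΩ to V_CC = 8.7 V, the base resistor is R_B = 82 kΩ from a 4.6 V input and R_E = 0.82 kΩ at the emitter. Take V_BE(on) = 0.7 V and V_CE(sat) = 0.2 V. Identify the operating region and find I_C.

Assume active. Base-emitter loop: I_B = (V_BB − V_BE)/(R_B + (β+1)R_E) = (4.6 − 0.7)/(82 + 101×0.82) = 0.0237 mA.
I_C = β·I_B = 100×0.0237 = 2.37 mA.
V_CE = V_CC − I_C·R_C − I_E·R_E = 8.7 − 2.37×0.56 − 2.39×0.82 = 5.42 V > V_CE(sat), so the active-region assumption holds.

active; I_C ≈ 2.4 mA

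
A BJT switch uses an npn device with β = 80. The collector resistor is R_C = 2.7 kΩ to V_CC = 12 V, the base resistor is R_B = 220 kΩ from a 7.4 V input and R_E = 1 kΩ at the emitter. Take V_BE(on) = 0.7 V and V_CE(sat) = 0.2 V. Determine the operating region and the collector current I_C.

active; I_C ≈ 1.8 mA

Assume active. Base-emitter loop: I_B = (V_BB − V_BE)/(R_B + (β+1)R_E) = (7.4 − 0.7)/(220 + 81×1) = 0.0223 mA.
I_C = β·I_B = 80×0.0223 = 1.78 mA.
V_CE = V_CC − I_C·R_C − I_E·R_E = 12 − 1.78×2.7 − 1.8×1 = 5.39 V > V_CE(sat), so the active-region assumption holds.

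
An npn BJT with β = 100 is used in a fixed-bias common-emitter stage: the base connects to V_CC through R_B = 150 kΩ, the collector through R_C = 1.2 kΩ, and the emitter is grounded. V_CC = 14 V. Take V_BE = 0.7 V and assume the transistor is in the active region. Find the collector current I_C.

I_C ≈ 8.9 mA

Base loop: V_CC = I_B·R_B + V_BE, so I_B = (14 − 0.7)/150 kΩ = 0.0887 mA.
In the active region I_C = β·I_B = 100 × 0.0887 = 8.87 mA.
Collector loop: V_CE = V_CC − I_C·R_C = 14 − 8.87×1.2 = 3.36 V.
Since V_CE = 3.36 V > V_CE(sat) ≈ 0.2 V, the transistor is in the active region as assumed.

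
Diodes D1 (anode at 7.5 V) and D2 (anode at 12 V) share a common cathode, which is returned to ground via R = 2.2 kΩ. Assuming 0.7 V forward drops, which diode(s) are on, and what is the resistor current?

Assume both conduct. Then node N would need to be at both 7.5−0.7 = 6.8 V and 12−0.7 = 11.3 V, which is impossible.
Assume only D2 conducts: V_N = 12 − 0.7 = 11.3 V, so I_R = 11.3/2.2 = 5.14 mA.
Check D1: its anode-to-cathode voltage is 7.5 − 11.3 = -3.8 V < 0.7 V, so it is off. The assumption is consistent.

Only D2 conducts; I_R ≈ 5.1 mA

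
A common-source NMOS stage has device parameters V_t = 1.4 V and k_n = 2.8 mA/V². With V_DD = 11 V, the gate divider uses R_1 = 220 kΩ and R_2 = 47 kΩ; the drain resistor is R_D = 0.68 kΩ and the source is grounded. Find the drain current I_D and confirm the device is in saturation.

I_D ≈ 0.4 mA

V_G = V_DD·R_2/(R_1+R_2) = 11×47/267 = 1.94 V. With the source grounded, V_GS = V_G = 1.94 V.
Assume saturation: I_D = (k_n/2)(V_GS − V_t)² = (2.8/2)×(1.94 − 1.4)² = 1.4×0.536² = 0.403 mA.
V_DS = V_DD − I_D·R_D = 11 − 0.403×0.68 = 10.7 V.
Saturation requires V_DS ≥ V_GS − V_t = 0.536 V; 10.7 ≥ 0.536 ✓.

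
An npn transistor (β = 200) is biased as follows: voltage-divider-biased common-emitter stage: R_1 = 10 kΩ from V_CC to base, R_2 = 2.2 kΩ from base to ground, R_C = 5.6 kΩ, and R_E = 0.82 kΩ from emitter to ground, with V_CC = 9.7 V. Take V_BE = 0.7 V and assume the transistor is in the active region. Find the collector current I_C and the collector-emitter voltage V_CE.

I_C ≈ 1.3 mA, V_CE ≈ 1.6 V

Thevenize the base divider: V_Th = V_CC·R_2/(R_1+R_2) = 9.7×2.2/12.2 = 1.75 V, R_Th = R_1‖R_2 = 1.8 kΩ.
Base-emitter loop: V_Th = I_B·R_Th + V_BE + (β+1)I_B·R_E, so I_B = (1.75 − 0.7) / (1.8 + 201×0.82) = 0.0063 mA.
I_C = β·I_B = 200×0.0063 = 1.26 mA, and I_E = (β+1)I_B = 1.27 mA.
V_CE = V_CC − I_C·R_C − I_E·R_E = 9.7 − 1.26×5.6 − 1.27×0.82 = 1.61 V.
V_CE = 1.61 V > 0.2 V confirms active-region operation.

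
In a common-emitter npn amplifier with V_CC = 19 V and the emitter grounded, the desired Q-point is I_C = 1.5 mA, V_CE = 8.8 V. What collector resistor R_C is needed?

Collector loop: V_CC = I_C·R_C + V_CE.
R_C = (V_CC − V_CE)/I_C = (19 − 8.8)/1.5 = 6.8 kΩ.

R_C ≈ 6.8 kΩ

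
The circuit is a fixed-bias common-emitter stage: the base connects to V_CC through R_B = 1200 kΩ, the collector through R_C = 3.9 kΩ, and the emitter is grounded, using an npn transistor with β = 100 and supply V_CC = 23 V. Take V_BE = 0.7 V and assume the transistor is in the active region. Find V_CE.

Base loop: V_CC = I_B·R_B + V_BE, so I_B = (23 − 0.7)/1200 kΩ = 0.0186 mA.
In the active region I_C = β·I_B = 100 × 0.0186 = 1.86 mA.
Collector loop: V_CE = V_CC − I_C·R_C = 23 − 1.86×3.9 = 15.8 V.
Since V_CE = 15.8 V > V_CE(sat) ≈ 0.2 V, the transistor is in the active region as assumed.

V_CE ≈ 16 V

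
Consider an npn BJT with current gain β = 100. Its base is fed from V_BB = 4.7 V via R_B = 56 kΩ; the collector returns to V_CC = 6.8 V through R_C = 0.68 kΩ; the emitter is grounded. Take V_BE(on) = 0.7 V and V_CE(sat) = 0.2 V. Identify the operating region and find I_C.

active; I_C ≈ 7.1 mA

Assume active. Base-emitter loop: I_B = (V_BB − V_BE)/R_B = (4.7 − 0.7)/56 = 0.0714 mA.
I_C = β·I_B = 100×0.0714 = 7.14 mA.
V_CE = V_CC − I_C·R_C = 6.8 − 7.14×0.68 = 1.94 V > V_CE(sat), so the active-region assumption holds.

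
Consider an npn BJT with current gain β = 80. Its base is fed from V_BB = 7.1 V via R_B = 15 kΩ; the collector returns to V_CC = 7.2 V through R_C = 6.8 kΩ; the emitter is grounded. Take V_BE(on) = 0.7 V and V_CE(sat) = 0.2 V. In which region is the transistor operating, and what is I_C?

saturation; I_C ≈ 1 mA

Assume active: I_B = (7.1 − 0.7)/15 = 0.427 mA, giving I_C = β·I_B = 34.1 mA.
But then V_CE = 7.2 − 34.1×6.8 = -225 V < V_CE(sat) = 0.2 V — impossible in the active region.
So the transistor is saturated. With V_CE = 0.2 V, I_C = (V_CC − 0.2)/R_C = 7/6.8 = 1.03 mA.
Check: β·I_B = 34.1 mA > I_C = 1.03 mA, confirming saturation.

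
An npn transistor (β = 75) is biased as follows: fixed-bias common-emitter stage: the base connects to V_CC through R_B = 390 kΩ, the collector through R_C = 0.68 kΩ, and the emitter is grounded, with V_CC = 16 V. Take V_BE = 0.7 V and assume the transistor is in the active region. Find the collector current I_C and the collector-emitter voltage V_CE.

I_C ≈ 2.9 mA, V_CE ≈ 14 V

Base loop: V_CC = I_B·R_B + V_BE, so I_B = (16 − 0.7)/390 kΩ = 0.0392 mA.
In the active region I_C = β·I_B = 75 × 0.0392 = 2.94 mA.
Collector loop: V_CE = V_CC − I_C·R_C = 16 − 2.94×0.68 = 14 V.
Since V_CE = 14 V > V_CE(sat) ≈ 0.2 V, the transistor is in the active region as assumed.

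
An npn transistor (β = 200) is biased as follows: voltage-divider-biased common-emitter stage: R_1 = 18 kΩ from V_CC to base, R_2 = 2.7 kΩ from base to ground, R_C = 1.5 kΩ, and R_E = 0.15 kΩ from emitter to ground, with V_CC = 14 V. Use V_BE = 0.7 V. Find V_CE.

Thevenize the base divider: V_Th = V_CC·R_2/(R_1+R_2) = 14×2.7/20.7 = 1.83 V, R_Th = R_1‖R_2 = 2.35 kΩ.
Base-emitter loop: V_Th = I_B·R_Th + V_BE + (β+1)I_B·R_E, so I_B = (1.83 − 0.7) / (2.35 + 201×0.15) = 0.0347 mA.
I_C = β·I_B = 200×0.0347 = 6.93 mA, and I_E = (β+1)I_B = 6.96 mA.
V_CE = V_CC − I_C·R_C − I_E·R_E = 14 − 6.93×1.5 − 6.96×0.15 = 2.56 V.
V_CE = 2.56 V > 0.2 V confirms active-region operation.

V_CE ≈ 2.6 V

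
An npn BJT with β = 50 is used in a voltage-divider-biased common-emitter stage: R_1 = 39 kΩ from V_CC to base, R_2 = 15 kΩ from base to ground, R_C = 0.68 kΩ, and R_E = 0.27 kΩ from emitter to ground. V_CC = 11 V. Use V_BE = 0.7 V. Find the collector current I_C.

Thevenize the base divider: V_Th = V_CC·R_2/(R_1+R_2) = 11×15/54 = 3.06 V, R_Th = R_1‖R_2 = 10.8 kΩ.
Base-emitter loop: V_Th = I_B·R_Th + V_BE + (β+1)I_B·R_E, so I_B = (3.06 − 0.7) / (10.8 + 51×0.27) = 0.0957 mA.
I_C = β·I_B = 50×0.0957 = 4.79 mA, and I_E = (β+1)I_B = 4.88 mA.
V_CE = V_CC − I_C·R_C − I_E·R_E = 11 − 4.79×0.68 − 4.88×0.27 = 6.43 V.
V_CE = 6.43 V > 0.2 V confirms active-region operation.

I_C ≈ 4.8 mA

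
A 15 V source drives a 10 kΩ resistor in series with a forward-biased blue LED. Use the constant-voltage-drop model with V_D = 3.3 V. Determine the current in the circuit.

KVL around the loop: 15 = V_D + I·R = 3.3 + I × 10 kΩ.
So I = (15 − 3.3) / 10 kΩ = 11.7 / 10 = 1.17 mA.

I ≈ 1.2 mA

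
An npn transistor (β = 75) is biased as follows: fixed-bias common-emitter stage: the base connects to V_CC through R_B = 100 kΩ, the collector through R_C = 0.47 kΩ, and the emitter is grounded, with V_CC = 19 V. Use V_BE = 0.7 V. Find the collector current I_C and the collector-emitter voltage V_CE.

Base loop: V_CC = I_B·R_B + V_BE, so I_B = (19 − 0.7)/100 kΩ = 0.183 mA.
In the active region I_C = β·I_B = 75 × 0.183 = 13.7 mA.
Collector loop: V_CE = V_CC − I_C·R_C = 19 − 13.7×0.47 = 12.5 V.
Since V_CE = 12.5 V > V_CE(sat) ≈ 0.2 V, the transistor is in the active region as assumed.

I_C ≈ 14 mA, V_CE ≈ 13 V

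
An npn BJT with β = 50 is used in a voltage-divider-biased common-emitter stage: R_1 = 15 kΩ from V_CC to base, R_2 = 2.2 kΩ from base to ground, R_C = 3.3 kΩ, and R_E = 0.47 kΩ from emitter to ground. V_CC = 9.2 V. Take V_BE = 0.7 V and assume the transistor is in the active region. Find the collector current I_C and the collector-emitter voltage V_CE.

I_C ≈ 0.92 mA, V_CE ≈ 5.7 V

Thevenize the base divider: V_Th = V_CC·R_2/(R_1+R_2) = 9.2×2.2/17.2 = 1.18 V, R_Th = R_1‖R_2 = 1.92 kΩ.
Base-emitter loop: V_Th = I_B·R_Th + V_BE + (β+1)I_B·R_E, so I_B = (1.18 − 0.7) / (1.92 + 51×0.47) = 0.0184 mA.
I_C = β·I_B = 50×0.0184 = 0.921 mA, and I_E = (β+1)I_B = 0.939 mA.
V_CE = V_CC − I_C·R_C − I_E·R_E = 9.2 − 0.921×3.3 − 0.939×0.47 = 5.72 V.
V_CE = 5.72 V > 0.2 V confirms active-region operation.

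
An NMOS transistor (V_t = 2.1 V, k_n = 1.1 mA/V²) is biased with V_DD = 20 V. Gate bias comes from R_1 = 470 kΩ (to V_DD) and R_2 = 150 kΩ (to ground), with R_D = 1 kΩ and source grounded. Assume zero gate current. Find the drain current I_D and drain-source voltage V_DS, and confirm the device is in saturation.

V_G = V_DD·R_2/(R_1+R_2) = 20×150/620 = 4.84 V. With the source grounded, V_GS = V_G = 4.84 V.
Assume saturation: I_D = (k_n/2)(V_GS − V_t)² = (1.1/2)×(4.84 − 2.1)² = 0.55×2.74² = 4.13 mA.
V_DS = V_DD − I_D·R_D = 20 − 4.13×1 = 15.9 V.
Saturation requires V_DS ≥ V_GS − V_t = 2.74 V; 15.9 ≥ 2.74 ✓.

I_D ≈ 4.1 mA, V_DS ≈ 16 V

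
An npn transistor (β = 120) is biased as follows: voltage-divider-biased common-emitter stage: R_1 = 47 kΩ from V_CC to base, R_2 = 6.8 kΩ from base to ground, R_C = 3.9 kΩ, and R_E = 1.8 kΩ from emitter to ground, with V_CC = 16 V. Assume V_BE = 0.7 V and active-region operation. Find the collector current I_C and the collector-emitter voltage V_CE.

Thevenize the base divider: V_Th = V_CC·R_2/(R_1+R_2) = 16×6.8/53.8 = 2.02 V, R_Th = R_1‖R_2 = 5.94 kΩ.
Base-emitter loop: V_Th = I_B·R_Th + V_BE + (β+1)I_B·R_E, so I_B = (2.02 − 0.7) / (5.94 + 121×1.8) = 0.00591 mA.
I_C = β·I_B = 120×0.00591 = 0.709 mA, and I_E = (β+1)I_B = 0.715 mA.
V_CE = V_CC − I_C·R_C − I_E·R_E = 16 − 0.709×3.9 − 0.715×1.8 = 11.9 V.
V_CE = 11.9 V > 0.2 V confirms active-region operation.

I_C ≈ 0.71 mA, V_CE ≈ 12 V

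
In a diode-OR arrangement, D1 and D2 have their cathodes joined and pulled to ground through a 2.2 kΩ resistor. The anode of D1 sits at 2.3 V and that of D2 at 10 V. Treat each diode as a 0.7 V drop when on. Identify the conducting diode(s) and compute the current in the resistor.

Only D2 conducts; I_R ≈ 4.2 mA

Assume both conduct. Then node N would need to be at both 2.3−0.7 = 1.6 V and 10−0.7 = 9.3 V, which is impossible.
Assume only D2 conducts: V_N = 10 − 0.7 = 9.3 V, so I_R = 9.3/2.2 = 4.23 mA.
Check D1: its anode-to-cathode voltage is 2.3 − 9.3 = -7 V < 0.7 V, so it is off. The assumption is consistent.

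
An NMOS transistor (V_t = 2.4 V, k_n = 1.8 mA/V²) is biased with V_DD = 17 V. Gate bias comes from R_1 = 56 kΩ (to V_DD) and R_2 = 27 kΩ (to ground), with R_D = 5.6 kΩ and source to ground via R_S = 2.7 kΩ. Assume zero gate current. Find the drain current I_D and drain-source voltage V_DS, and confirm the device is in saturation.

I_D ≈ 0.81 mA, V_DS ≈ 10 V

V_G = V_DD·R_2/(R_1+R_2) = 17×27/83 = 5.53 V.
Assume saturation: I_D = (k_n/2)(V_GS − V_t)² with V_GS = V_G − I_D·R_S = 5.53 − 2.7·I_D.
Substituting gives 6.56·I_D² − 16.2·I_D + 8.82 = 0, with roots I_D = 0.808 or 1.66 mA.
The root I_D = 1.66 mA gives V_GS = 1.04 V ≤ V_t, so take I_D = 0.808 mA.
Then V_GS = 3.35 V and V_DS = V_DD − I_D(R_D+R_S) = 17 − 0.808×8.3 = 10.3 V.
Saturation requires V_DS ≥ V_GS − V_t = 0.948 V; 10.3 ≥ 0.948 ✓.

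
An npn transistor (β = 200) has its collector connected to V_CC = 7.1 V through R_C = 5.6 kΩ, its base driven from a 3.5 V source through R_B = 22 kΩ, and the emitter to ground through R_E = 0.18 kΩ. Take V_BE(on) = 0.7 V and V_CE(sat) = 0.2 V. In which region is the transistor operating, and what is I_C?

Assume active: I_B = (3.5 − 0.7)/(22 + 201×0.18) = 0.0481 mA, I_C = β·I_B = 9.63 mA.
Then V_CE = 7.1 − 9.63×5.6 − 9.67×0.18 = -48.5 V < 0.2 V — the active assumption fails.
Re-solve with V_CE = 0.2 V. KCL at the emitter: V_E/R_E = (V_BB−0.7−V_E)/R_B + (V_CC−0.2−V_E)/R_C, giving V_E = 0.235 V.
I_C = (V_CC − 0.2 − V_E)/R_C = (6.9 − 0.235)/5.6 = 1.19 mA.
Check: I_B = (2.8 − 0.235)/22 = 0.117 mA, and β·I_B = 23.3 mA > I_C, confirming saturation.

saturation; I_C ≈ 1.2 mA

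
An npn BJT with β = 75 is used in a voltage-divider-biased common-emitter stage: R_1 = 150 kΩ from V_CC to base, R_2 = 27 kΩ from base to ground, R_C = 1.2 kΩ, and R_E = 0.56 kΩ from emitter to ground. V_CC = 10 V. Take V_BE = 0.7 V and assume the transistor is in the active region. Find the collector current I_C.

I_C ≈ 0.95 mA

Thevenize the base divider: V_Th = V_CC·R_2/(R_1+R_2) = 10×27/177 = 1.53 V, R_Th = R_1‖R_2 = 22.9 kΩ.
Base-emitter loop: V_Th = I_B·R_Th + V_BE + (β+1)I_B·R_E, so I_B = (1.53 − 0.7) / (22.9 + 76×0.56) = 0.0126 mA.
I_C = β·I_B = 75×0.0126 = 0.946 mA, and I_E = (β+1)I_B = 0.959 mA.
V_CE = V_CC − I_C·R_C − I_E·R_E = 10 − 0.946×1.2 − 0.959×0.56 = 8.33 V.
V_CE = 8.33 V > 0.2 V confirms active-region operation.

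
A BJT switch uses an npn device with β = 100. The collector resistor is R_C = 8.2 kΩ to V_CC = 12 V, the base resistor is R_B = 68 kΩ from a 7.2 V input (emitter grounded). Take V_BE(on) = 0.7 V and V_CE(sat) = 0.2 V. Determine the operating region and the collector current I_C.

saturation; I_C ≈ 1.4 mA

Assume active: I_B = (7.2 − 0.7)/68 = 0.0956 mA, giving I_C = β·I_B = 9.56 mA.
But then V_CE = 12 − 9.56×8.2 = -66.4 V < V_CE(sat) = 0.2 V — impossible in the active region.
So the transistor is saturated. With V_CE = 0.2 V, I_C = (V_CC − 0.2)/R_C = 11.8/8.2 = 1.44 mA.
Check: β·I_B = 9.56 mA > I_C = 1.44 mA, confirming saturation.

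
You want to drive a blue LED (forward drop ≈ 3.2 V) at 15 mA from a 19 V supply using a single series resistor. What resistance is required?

R ≈ 1.1 kΩ

The resistor drops V_S − V_D = 19 − 3.2 = 15.8 V at 15 mA.
R = 15.8 V / 15 mA = 1.05 kΩ.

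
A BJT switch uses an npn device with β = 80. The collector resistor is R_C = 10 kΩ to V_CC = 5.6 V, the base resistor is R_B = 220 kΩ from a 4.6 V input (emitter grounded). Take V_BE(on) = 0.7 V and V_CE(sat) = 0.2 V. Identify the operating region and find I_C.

saturation; I_C ≈ 0.54 mA

Assume active: I_B = (4.6 − 0.7)/220 = 0.0177 mA, giving I_C = β·I_B = 1.42 mA.
But then V_CE = 5.6 − 1.42×10 = -8.58 V < V_CE(sat) = 0.2 V — impossible in the active region.
So the transistor is saturated. With V_CE = 0.2 V, I_C = (V_CC − 0.2)/R_C = 5.4/10 = 0.54 mA.
Check: β·I_B = 1.42 mA > I_C = 0.54 mA, confirming saturation.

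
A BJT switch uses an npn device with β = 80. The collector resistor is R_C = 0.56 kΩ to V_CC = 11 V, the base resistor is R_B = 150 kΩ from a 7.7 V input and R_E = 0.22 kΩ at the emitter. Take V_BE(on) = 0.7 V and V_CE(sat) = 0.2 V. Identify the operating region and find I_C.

Assume active. Base-emitter loop: I_B = (V_BB − V_BE)/(R_B + (β+1)R_E) = (7.7 − 0.7)/(150 + 81×0.22) = 0.0417 mA.
I_C = β·I_B = 80×0.0417 = 3.34 mA.
V_CE = V_CC − I_C·R_C − I_E·R_E = 11 − 3.34×0.56 − 3.38×0.22 = 8.39 V > V_CE(sat), so the active-region assumption holds.

active; I_C ≈ 3.3 mA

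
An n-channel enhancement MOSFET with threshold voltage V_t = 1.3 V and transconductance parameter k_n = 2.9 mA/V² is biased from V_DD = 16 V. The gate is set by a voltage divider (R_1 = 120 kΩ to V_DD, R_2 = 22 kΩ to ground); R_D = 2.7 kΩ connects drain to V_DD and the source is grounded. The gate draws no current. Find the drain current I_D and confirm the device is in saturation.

V_G = V_DD·R_2/(R_1+R_2) = 16×22/142 = 2.48 V. With the source grounded, V_GS = V_G = 2.48 V.
Assume saturation: I_D = (k_n/2)(V_GS − V_t)² = (2.9/2)×(2.48 − 1.3)² = 1.45×1.18² = 2.02 mA.
V_DS = V_DD − I_D·R_D = 16 − 2.02×2.7 = 10.6 V.
Saturation requires V_DS ≥ V_GS − V_t = 1.18 V; 10.6 ≥ 1.18 ✓.

I_D ≈ 2 mA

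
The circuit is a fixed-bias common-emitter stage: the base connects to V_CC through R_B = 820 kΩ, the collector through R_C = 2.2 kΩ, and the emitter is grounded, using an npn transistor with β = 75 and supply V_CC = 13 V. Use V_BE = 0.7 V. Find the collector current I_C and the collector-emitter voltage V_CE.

Base loop: V_CC = I_B·R_B + V_BE, so I_B = (13 − 0.7)/820 kΩ = 0.015 mA.
In the active region I_C = β·I_B = 75 × 0.015 = 1.12 mA.
Collector loop: V_CE = V_CC − I_C·R_C = 13 − 1.12×2.2 = 10.5 V.
Since V_CE = 10.5 V > V_CE(sat) ≈ 0.2 V, the transistor is in the active region as assumed.

I_C ≈ 1.1 mA, V_CE ≈ 11 V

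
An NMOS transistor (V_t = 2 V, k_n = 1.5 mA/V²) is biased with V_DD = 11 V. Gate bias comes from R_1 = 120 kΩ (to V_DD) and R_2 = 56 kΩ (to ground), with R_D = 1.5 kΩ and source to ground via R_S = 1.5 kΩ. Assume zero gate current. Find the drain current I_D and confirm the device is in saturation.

I_D ≈ 0.47 mA

V_G = V_DD·R_2/(R_1+R_2) = 11×56/176 = 3.5 V.
Assume saturation: I_D = (k_n/2)(V_GS − V_t)² with V_GS = V_G − I_D·R_S = 3.5 − 1.5·I_D.
Substituting gives 1.69·I_D² − 4.38·I_D + 1.69 = 0, with roots I_D = 0.471 or 2.12 mA.
The root I_D = 2.12 mA gives V_GS = 0.318 V ≤ V_t, so take I_D = 0.471 mA.
Then V_GS = 2.79 V and V_DS = V_DD − I_D(R_D+R_S) = 11 − 0.471×3 = 9.59 V.
Saturation requires V_DS ≥ V_GS − V_t = 0.793 V; 9.59 ≥ 0.793 ✓.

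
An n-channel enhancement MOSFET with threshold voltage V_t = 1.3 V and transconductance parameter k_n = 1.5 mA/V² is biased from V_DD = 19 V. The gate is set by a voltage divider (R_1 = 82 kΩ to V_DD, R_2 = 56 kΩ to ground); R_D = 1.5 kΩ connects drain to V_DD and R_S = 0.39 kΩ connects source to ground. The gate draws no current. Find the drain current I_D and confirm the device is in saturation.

V_G = V_DD·R_2/(R_1+R_2) = 19×56/138 = 7.71 V.
Assume saturation: I_D = (k_n/2)(V_GS − V_t)² with V_GS = V_G − I_D·R_S = 7.71 − 0.39·I_D.
Substituting gives 0.114·I_D² − 4.75·I_D + 30.8 = 0, with roots I_D = 8.04 or 33.6 mA.
The root I_D = 33.6 mA gives V_GS = -5.39 V ≤ V_t, so take I_D = 8.04 mA.
Then V_GS = 4.57 V and V_DS = V_DD − I_D(R_D+R_S) = 19 − 8.04×1.89 = 3.8 V.
Saturation requires V_DS ≥ V_GS − V_t = 3.27 V; 3.8 ≥ 3.27 ✓.

I_D ≈ 8 mA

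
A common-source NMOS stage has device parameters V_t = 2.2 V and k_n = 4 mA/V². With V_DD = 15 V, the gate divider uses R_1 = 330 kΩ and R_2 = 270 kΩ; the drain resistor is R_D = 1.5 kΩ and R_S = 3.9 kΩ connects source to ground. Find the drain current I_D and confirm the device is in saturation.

I_D ≈ 0.99 mA

V_G = V_DD·R_2/(R_1+R_2) = 15×270/600 = 6.75 V.
Assume saturation: I_D = (k_n/2)(V_GS − V_t)² with V_GS = V_G − I_D·R_S = 6.75 − 3.9·I_D.
Substituting gives 30.4·I_D² − 72·I_D + 41.4 = 0, with roots I_D = 0.987 or 1.38 mA.
The root I_D = 1.38 mA gives V_GS = 1.37 V ≤ V_t, so take I_D = 0.987 mA.
Then V_GS = 2.9 V and V_DS = V_DD − I_D(R_D+R_S) = 15 − 0.987×5.4 = 9.67 V.
Saturation requires V_DS ≥ V_GS − V_t = 0.702 V; 9.67 ≥ 0.702 ✓.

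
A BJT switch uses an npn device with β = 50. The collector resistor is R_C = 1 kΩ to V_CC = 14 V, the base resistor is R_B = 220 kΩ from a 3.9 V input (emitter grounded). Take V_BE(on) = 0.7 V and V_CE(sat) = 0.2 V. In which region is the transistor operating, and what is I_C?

Assume active. Base-emitter loop: I_B = (V_BB − V_BE)/R_B = (3.9 − 0.7)/220 = 0.0145 mA.
I_C = β·I_B = 50×0.0145 = 0.727 mA.
V_CE = V_CC − I_C·R_C = 14 − 0.727×1 = 13.3 V > V_CE(sat), so the active-region assumption holds.

active; I_C ≈ 0.73 mA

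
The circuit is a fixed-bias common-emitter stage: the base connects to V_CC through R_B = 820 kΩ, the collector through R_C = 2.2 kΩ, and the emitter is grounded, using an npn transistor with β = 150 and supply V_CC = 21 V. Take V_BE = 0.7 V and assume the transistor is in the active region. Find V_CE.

Base loop: V_CC = I_B·R_B + V_BE, so I_B = (21 − 0.7)/820 kΩ = 0.0248 mA.
In the active region I_C = β·I_B = 150 × 0.0248 = 3.71 mA.
Collector loop: V_CE = V_CC − I_C·R_C = 21 − 3.71×2.2 = 12.8 V.
Since V_CE = 12.8 V > V_CE(sat) ≈ 0.2 V, the transistor is in the active region as assumed.

V_CE ≈ 13 V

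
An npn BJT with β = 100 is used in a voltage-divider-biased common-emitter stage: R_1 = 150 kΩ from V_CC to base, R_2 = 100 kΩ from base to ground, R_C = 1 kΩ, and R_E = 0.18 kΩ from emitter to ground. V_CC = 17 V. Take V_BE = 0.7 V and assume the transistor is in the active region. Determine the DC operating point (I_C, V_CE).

Thevenize the base divider: V_Th = V_CC·R_2/(R_1+R_2) = 17×100/250 = 6.8 V, R_Th = R_1‖R_2 = 60 kΩ.
Base-emitter loop: V_Th = I_B·R_Th + V_BE + (β+1)I_B·R_E, so I_B = (6.8 − 0.7) / (60 + 101×0.18) = 0.078 mA.
I_C = β·I_B = 100×0.078 = 7.8 mA, and I_E = (β+1)I_B = 7.88 mA.
V_CE = V_CC − I_C·R_C − I_E·R_E = 17 − 7.8×1 − 7.88×0.18 = 7.78 V.
V_CE = 7.78 V > 0.2 V confirms active-region operation.

I_C ≈ 7.8 mA, V_CE ≈ 7.8 V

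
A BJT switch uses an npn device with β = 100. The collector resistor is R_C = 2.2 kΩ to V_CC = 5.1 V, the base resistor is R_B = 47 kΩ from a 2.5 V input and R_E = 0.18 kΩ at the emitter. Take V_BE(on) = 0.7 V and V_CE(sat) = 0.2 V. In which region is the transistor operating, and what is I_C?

Assume active: I_B = (2.5 − 0.7)/(47 + 101×0.18) = 0.0276 mA, I_C = β·I_B = 2.76 mA.
Then V_CE = 5.1 − 2.76×2.2 − 2.79×0.18 = -1.48 V < 0.2 V — the active assumption fails.
Re-solve with V_CE = 0.2 V. KCL at the emitter: V_E/R_E = (V_BB−0.7−V_E)/R_B + (V_CC−0.2−V_E)/R_C, giving V_E = 0.376 V.
I_C = (V_CC − 0.2 − V_E)/R_C = (4.9 − 0.376)/2.2 = 2.06 mA.
Check: I_B = (1.8 − 0.376)/47 = 0.0303 mA, and β·I_B = 3.03 mA > I_C, confirming saturation.

saturation; I_C ≈ 2.1 mA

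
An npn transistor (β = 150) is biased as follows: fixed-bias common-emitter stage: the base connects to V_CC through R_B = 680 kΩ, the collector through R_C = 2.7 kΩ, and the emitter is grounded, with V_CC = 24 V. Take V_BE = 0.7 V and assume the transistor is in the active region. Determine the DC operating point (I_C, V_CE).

Base loop: V_CC = I_B·R_B + V_BE, so I_B = (24 − 0.7)/680 kΩ = 0.0343 mA.
In the active region I_C = β·I_B = 150 × 0.0343 = 5.14 mA.
Collector loop: V_CE = V_CC − I_C·R_C = 24 − 5.14×2.7 = 10.1 V.
Since V_CE = 10.1 V > V_CE(sat) ≈ 0.2 V, the transistor is in the active region as assumed.

I_C ≈ 5.1 mA, V_CE ≈ 10 V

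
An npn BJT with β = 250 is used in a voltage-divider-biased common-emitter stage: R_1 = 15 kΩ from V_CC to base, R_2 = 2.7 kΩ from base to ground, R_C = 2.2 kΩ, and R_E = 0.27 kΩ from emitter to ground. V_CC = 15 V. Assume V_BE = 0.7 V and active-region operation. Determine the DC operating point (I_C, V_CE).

Thevenize the base divider: V_Th = V_CC·R_2/(R_1+R_2) = 15×2.7/17.7 = 2.29 V, R_Th = R_1‖R_2 = 2.29 kΩ.
Base-emitter loop: V_Th = I_B·R_Th + V_BE + (β+1)I_B·R_E, so I_B = (2.29 − 0.7) / (2.29 + 251×0.27) = 0.0227 mA.
I_C = β·I_B = 250×0.0227 = 5.67 mA, and I_E = (β+1)I_B = 5.69 mA.
V_CE = V_CC − I_C·R_C − I_E·R_E = 15 − 5.67×2.2 − 5.69×0.27 = 0.996 V.
V_CE = 0.996 V > 0.2 V confirms active-region operation.

I_C ≈ 5.7 mA, V_CE ≈ 1 V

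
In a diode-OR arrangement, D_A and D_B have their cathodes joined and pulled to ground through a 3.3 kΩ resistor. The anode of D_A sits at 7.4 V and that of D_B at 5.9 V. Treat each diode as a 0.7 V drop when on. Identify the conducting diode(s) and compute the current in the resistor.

Only D_A conducts; I_R ≈ 2 mA

Assume both conduct. Then node N would need to be at both 7.4−0.7 = 6.7 V and 5.9−0.7 = 5.2 V, which is impossible.
Assume only D_A conducts: V_N = 7.4 − 0.7 = 6.7 V, so I_R = 6.7/3.3 = 2.03 mA.
Check D_B: its anode-to-cathode voltage is 5.9 − 6.7 = -0.8 V < 0.7 V, so it is off. The assumption is consistent.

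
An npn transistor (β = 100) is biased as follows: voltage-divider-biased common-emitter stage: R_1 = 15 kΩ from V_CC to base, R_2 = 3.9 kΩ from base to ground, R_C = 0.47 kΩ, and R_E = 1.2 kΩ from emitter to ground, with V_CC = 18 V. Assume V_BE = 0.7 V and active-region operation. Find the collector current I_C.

Thevenize the base divider: V_Th = V_CC·R_2/(R_1+R_2) = 18×3.9/18.9 = 3.71 V, R_Th = R_1‖R_2 = 3.1 kΩ.
Base-emitter loop: V_Th = I_B·R_Th + V_BE + (β+1)I_B·R_E, so I_B = (3.71 − 0.7) / (3.1 + 101×1.2) = 0.0243 mA.
I_C = β·I_B = 100×0.0243 = 2.43 mA, and I_E = (β+1)I_B = 2.45 mA.
V_CE = V_CC − I_C·R_C − I_E·R_E = 18 − 2.43×0.47 − 2.45×1.2 = 13.9 V.
V_CE = 13.9 V > 0.2 V confirms active-region operation.

I_C ≈ 2.4 mA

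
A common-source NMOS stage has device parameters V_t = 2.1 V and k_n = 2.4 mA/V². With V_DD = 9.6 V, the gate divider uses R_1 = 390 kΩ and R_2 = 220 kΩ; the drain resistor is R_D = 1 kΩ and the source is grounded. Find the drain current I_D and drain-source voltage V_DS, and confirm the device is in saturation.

V_G = V_DD·R_2/(R_1+R_2) = 9.6×220/610 = 3.46 V. With the source grounded, V_GS = V_G = 3.46 V.
Assume saturation: I_D = (k_n/2)(V_GS − V_t)² = (2.4/2)×(3.46 − 2.1)² = 1.2×1.36² = 2.23 mA.
V_DS = V_DD − I_D·R_D = 9.6 − 2.23×1 = 7.37 V.
Saturation requires V_DS ≥ V_GS − V_t = 1.36 V; 7.37 ≥ 1.36 ✓.

I_D ≈ 2.2 mA, V_DS ≈ 7.4 V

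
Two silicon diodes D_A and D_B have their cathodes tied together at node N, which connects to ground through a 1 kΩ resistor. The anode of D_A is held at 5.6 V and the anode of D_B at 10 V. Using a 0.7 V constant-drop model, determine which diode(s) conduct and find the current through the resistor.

Only D_B conducts; I_R ≈ 9.3 mA

Assume both conduct. Then node N would need to be at both 5.6−0.7 = 4.9 V and 10−0.7 = 9.3 V, which is impossible.
Assume only D_B conducts: V_N = 10 − 0.7 = 9.3 V, so I_R = 9.3/1 = 9.3 mA.
Check D_A: its anode-to-cathode voltage is 5.6 − 9.3 = -3.7 V < 0.7 V, so it is off. The assumption is consistent.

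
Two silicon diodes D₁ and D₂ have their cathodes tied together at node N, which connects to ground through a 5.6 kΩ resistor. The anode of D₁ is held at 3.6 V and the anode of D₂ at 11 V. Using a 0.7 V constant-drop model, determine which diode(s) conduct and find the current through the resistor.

Only D₂ conducts; I_R ≈ 1.8 mA

Assume both conduct. Then node N would need to be at both 3.6−0.7 = 2.9 V and 11−0.7 = 10.3 V, which is impossible.
Assume only D₂ conducts: V_N = 11 − 0.7 = 10.3 V, so I_R = 10.3/5.6 = 1.84 mA.
Check D₁: its anode-to-cathode voltage is 3.6 − 10.3 = -6.7 V < 0.7 V, so it is off. The assumption is consistent.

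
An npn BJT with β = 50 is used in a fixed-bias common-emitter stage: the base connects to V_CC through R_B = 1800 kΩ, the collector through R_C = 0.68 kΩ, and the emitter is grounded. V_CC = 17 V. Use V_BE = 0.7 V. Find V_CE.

V_CE ≈ 17 V

Base loop: V_CC = I_B·R_B + V_BE, so I_B = (17 − 0.7)/1800 kΩ = 0.00906 mA.
In the active region I_C = β·I_B = 50 × 0.00906 = 0.453 mA.
Collector loop: V_CE = V_CC − I_C·R_C = 17 − 0.453×0.68 = 16.7 V.
Since V_CE = 16.7 V > V_CE(sat) ≈ 0.2 V, the transistor is in the active region as assumed.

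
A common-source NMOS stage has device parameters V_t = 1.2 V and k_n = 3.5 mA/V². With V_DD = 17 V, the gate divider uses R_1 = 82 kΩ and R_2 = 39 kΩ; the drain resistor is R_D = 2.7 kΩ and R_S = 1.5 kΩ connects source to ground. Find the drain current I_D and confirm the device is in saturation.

V_G = V_DD·R_2/(R_1+R_2) = 17×39/121 = 5.48 V.
Assume saturation: I_D = (k_n/2)(V_GS − V_t)² with V_GS = V_G − I_D·R_S = 5.48 − 1.5·I_D.
Substituting gives 3.94·I_D² − 23.5·I_D + 32 = 0, with roots I_D = 2.12 or 3.84 mA.
The root I_D = 3.84 mA gives V_GS = -0.281 V ≤ V_t, so take I_D = 2.12 mA.
Then V_GS = 2.3 V and V_DS = V_DD − I_D(R_D+R_S) = 17 − 2.12×4.2 = 8.1 V.
Saturation requires V_DS ≥ V_GS − V_t = 1.1 V; 8.1 ≥ 1.1 ✓.

I_D ≈ 2.1 mA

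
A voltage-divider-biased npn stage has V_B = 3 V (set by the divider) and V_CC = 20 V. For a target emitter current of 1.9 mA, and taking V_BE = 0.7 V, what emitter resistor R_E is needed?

V_E = V_B − V_BE = 3 − 0.7 = 2.3 V.
R_E = V_E / I_E = 2.3 / 1.9 = 1.21 kΩ.

R_E ≈ 1.2 kΩ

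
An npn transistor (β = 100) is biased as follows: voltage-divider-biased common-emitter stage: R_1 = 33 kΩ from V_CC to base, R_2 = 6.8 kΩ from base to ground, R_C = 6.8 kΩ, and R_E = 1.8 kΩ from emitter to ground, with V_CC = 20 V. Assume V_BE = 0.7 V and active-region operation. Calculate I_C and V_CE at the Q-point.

I_C ≈ 1.4 mA, V_CE ≈ 7.5 V

Thevenize the base divider: V_Th = V_CC·R_2/(R_1+R_2) = 20×6.8/39.8 = 3.42 V, R_Th = R_1‖R_2 = 5.64 kΩ.
Base-emitter loop: V_Th = I_B·R_Th + V_BE + (β+1)I_B·R_E, so I_B = (3.42 − 0.7) / (5.64 + 101×1.8) = 0.0145 mA.
I_C = β·I_B = 100×0.0145 = 1.45 mA, and I_E = (β+1)I_B = 1.46 mA.
V_CE = V_CC − I_C·R_C − I_E·R_E = 20 − 1.45×6.8 − 1.46×1.8 = 7.51 V.
V_CE = 7.51 V > 0.2 V confirms active-region operation.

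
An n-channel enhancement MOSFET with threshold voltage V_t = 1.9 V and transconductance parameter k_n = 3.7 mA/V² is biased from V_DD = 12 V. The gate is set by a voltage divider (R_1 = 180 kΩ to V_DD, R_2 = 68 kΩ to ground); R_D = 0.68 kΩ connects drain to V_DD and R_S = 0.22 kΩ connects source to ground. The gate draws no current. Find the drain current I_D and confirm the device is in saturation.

V_G = V_DD·R_2/(R_1+R_2) = 12×68/248 = 3.29 V.
Assume saturation: I_D = (k_n/2)(V_GS − V_t)² with V_GS = V_G − I_D·R_S = 3.29 − 0.22·I_D.
Substituting gives 0.0895·I_D² − 2.13·I_D + 3.58 = 0, with roots I_D = 1.82 or 22 mA.
The root I_D = 22 mA gives V_GS = -1.55 V ≤ V_t, so take I_D = 1.82 mA.
Then V_GS = 2.89 V and V_DS = V_DD − I_D(R_D+R_S) = 12 − 1.82×0.9 = 10.4 V.
Saturation requires V_DS ≥ V_GS − V_t = 0.991 V; 10.4 ≥ 0.991 ✓.

I_D ≈ 1.8 mA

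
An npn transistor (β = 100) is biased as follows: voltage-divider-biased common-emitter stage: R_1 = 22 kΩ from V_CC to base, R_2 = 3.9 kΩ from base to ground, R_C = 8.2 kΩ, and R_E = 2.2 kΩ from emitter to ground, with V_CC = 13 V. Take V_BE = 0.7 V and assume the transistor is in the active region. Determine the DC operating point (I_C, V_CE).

I_C ≈ 0.56 mA, V_CE ≈ 7.2 V

Thevenize the base divider: V_Th = V_CC·R_2/(R_1+R_2) = 13×3.9/25.9 = 1.96 V, R_Th = R_1‖R_2 = 3.31 kΩ.
Base-emitter loop: V_Th = I_B·R_Th + V_BE + (β+1)I_B·R_E, so I_B = (1.96 − 0.7) / (3.31 + 101×2.2) = 0.00558 mA.
I_C = β·I_B = 100×0.00558 = 0.558 mA, and I_E = (β+1)I_B = 0.563 mA.
V_CE = V_CC − I_C·R_C − I_E·R_E = 13 − 0.558×8.2 − 0.563×2.2 = 7.19 V.
V_CE = 7.19 V > 0.2 V confirms active-region operation.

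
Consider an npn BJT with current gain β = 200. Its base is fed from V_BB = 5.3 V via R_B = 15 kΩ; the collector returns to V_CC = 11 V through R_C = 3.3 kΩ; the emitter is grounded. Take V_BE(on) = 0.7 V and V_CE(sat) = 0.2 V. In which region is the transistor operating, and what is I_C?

Assume active: I_B = (5.3 − 0.7)/15 = 0.307 mA, giving I_C = β·I_B = 61.3 mA.
But then V_CE = 11 − 61.3×3.3 = -191 V < V_CE(sat) = 0.2 V — impossible in the active region.
So the transistor is saturated. With V_CE = 0.2 V, I_C = (V_CC − 0.2)/R_C = 10.8/3.3 = 3.27 mA.
Check: β·I_B = 61.3 mA > I_C = 3.27 mA, confirming saturation.

saturation; I_C ≈ 3.3 mA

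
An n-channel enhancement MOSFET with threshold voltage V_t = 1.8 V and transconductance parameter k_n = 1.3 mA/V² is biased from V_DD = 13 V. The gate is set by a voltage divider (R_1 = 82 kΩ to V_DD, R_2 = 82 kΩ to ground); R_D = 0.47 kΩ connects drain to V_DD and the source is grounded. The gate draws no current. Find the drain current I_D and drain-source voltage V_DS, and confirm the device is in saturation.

I_D ≈ 14 mA, V_DS ≈ 6.3 V

V_G = V_DD·R_2/(R_1+R_2) = 13×82/164 = 6.5 V. With the source grounded, V_GS = V_G = 6.5 V.
Assume saturation: I_D = (k_n/2)(V_GS − V_t)² = (1.3/2)×(6.5 − 1.8)² = 0.65×4.7² = 14.4 mA.
V_DS = V_DD − I_D·R_D = 13 − 14.4×0.47 = 6.25 V.
Saturation requires V_DS ≥ V_GS − V_t = 4.7 V; 6.25 ≥ 4.7 ✓.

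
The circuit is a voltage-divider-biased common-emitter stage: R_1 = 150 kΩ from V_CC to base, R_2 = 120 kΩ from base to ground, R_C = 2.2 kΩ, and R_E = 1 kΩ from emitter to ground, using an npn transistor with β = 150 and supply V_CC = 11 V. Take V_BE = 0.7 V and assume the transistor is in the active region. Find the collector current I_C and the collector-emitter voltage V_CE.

Thevenize the base divider: V_Th = V_CC·R_2/(R_1+R_2) = 11×120/270 = 4.89 V, R_Th = R_1‖R_2 = 66.7 kΩ.
Base-emitter loop: V_Th = I_B·R_Th + V_BE + (β+1)I_B·R_E, so I_B = (4.89 − 0.7) / (66.7 + 151×1) = 0.0192 mA.
I_C = β·I_B = 150×0.0192 = 2.89 mA, and I_E = (β+1)I_B = 2.91 mA.
V_CE = V_CC − I_C·R_C − I_E·R_E = 11 − 2.89×2.2 − 2.91×1 = 1.74 V.
V_CE = 1.74 V > 0.2 V confirms active-region operation.

I_C ≈ 2.9 mA, V_CE ≈ 1.7 V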